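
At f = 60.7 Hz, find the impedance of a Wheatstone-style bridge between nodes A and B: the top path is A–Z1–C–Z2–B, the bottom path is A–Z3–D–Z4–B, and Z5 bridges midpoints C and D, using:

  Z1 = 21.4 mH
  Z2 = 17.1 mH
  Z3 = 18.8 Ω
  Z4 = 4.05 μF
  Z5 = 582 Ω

Step 1 — Angular frequency: ω = 2π·f = 2π·60.7 = 381.4 rad/s.
Step 2 — Component impedances:
  Z1: Z = jωL = j·381.4·0.0214 = 0 + j8.162 Ω
  Z2: Z = jωL = j·381.4·0.0171 = 0 + j6.522 Ω
  Z3: Z = R = 18.8 Ω
  Z4: Z = 1/(jωC) = -j/(ω·C) = 0 - j647.4 Ω
  Z5: Z = R = 582 Ω
Step 3 — Bridge requires nodal analysis (the Z5 bridge couples midpoints C and D, so the two paths cannot be reduced to a simple series/parallel combination). Setting node B to ground and injecting 1 A at node A, the 3-node admittance system at A, C, D solves to V_A = Z_AB = 0.1252 + j15.01 Ω = 15.01∠89.5° Ω.

Z = 0.1252 + j15.01 Ω = 15.01∠89.5° Ω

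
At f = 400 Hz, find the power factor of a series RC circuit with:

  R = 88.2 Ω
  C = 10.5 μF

Step 1 — Angular frequency: ω = 2π·f = 2π·400 = 2513 rad/s.
Step 2 — Component impedances:
  R: Z = R = 88.2 Ω
  C: Z = 1/(jωC) = -j/(ω·C) = 0 - j37.89 Ω
Step 3 — Series combination: Z_total = R + C = 88.2 - j37.89 Ω = 96∠-23.3° Ω.
Step 4 — Power factor: PF = cos(φ) = Re(Z)/|Z| = 88.2/96 = 0.9188.
Step 5 — Type: Im(Z) = -37.89 ⇒ leading (phase φ = -23.3°).

PF = 0.9188 (leading, φ = -23.3°)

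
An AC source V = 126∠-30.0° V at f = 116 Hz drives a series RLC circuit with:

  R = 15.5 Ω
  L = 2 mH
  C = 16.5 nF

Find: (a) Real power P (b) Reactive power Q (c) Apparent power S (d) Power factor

Step 1 — Angular frequency: ω = 2π·f = 2π·116 = 728.8 rad/s.
Step 2 — Component impedances:
  R: Z = R = 15.5 Ω
  L: Z = jωL = j·728.8·0.002 = 0 + j1.458 Ω
  C: Z = 1/(jωC) = -j/(ω·C) = 0 - j8.315e+04 Ω
Step 3 — Series combination: Z_total = R + L + C = 15.5 - j8.315e+04 Ω = 8.315e+04∠-90.0° Ω.
Step 4 — Source phasor: V = 126∠-30.0° V = 109.1 - j63 V.
Step 5 — Current: I = V / Z = 0.0007579 + j0.001312 A = 0.001515∠60.0° A.
Step 6 — Complex power: S = V·I* = 3.559e-05 - j0.1909 VA.
Step 7 — Real power: P = Re(S) = 3.559e-05 W.
Step 8 — Reactive power: Q = Im(S) = -0.1909 VAR.
Step 9 — Apparent power: |S| = 0.1909 VA.
Step 10 — Power factor: PF = P/|S| = 0.0001864 (leading).

(a) P = 3.559e-05 W  (b) Q = -0.1909 VAR  (c) S = 0.1909 VA  (d) PF = 0.0001864 (leading)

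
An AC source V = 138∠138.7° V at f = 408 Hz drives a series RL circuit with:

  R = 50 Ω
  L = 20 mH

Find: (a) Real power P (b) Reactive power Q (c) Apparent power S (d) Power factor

Step 1 — Angular frequency: ω = 2π·f = 2π·408 = 2564 rad/s.
Step 2 — Component impedances:
  R: Z = R = 50 Ω
  L: Z = jωL = j·2564·0.02 = 0 + j51.27 Ω
Step 3 — Series combination: Z_total = R + L = 50 + j51.27 Ω = 71.61∠45.7° Ω.
Step 4 — Source phasor: V = 138∠138.7° V = -103.7 + j91.08 V.
Step 5 — Current: I = V / Z = -0.1002 + j1.924 A = 1.927∠93.0° A.
Step 6 — Complex power: S = V·I* = 185.7 + j190.4 VA.
Step 7 — Real power: P = Re(S) = 185.7 W.
Step 8 — Reactive power: Q = Im(S) = 190.4 VAR.
Step 9 — Apparent power: |S| = 265.9 VA.
Step 10 — Power factor: PF = P/|S| = 0.6982 (lagging).

(a) P = 185.7 W  (b) Q = 190.4 VAR  (c) S = 265.9 VA  (d) PF = 0.6982 (lagging)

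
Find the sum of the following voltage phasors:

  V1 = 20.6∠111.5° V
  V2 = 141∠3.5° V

Step 1 — Convert each phasor to rectangular form:
  V1 = 20.6·(cos(111.5°) + j·sin(111.5°)) = -7.55 + j19.17 V
  V2 = 141·(cos(3.5°) + j·sin(3.5°)) = 140.7 + j8.608 V
Step 2 — Sum components: V_total = 133.2 + j27.77 V.
Step 3 — Convert to polar: |V_total| = 136.1 V, ∠V_total = 11.8°.

V_total = 136.1∠11.8° V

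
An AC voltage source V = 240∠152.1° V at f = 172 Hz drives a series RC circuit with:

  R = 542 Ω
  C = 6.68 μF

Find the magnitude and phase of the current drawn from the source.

Step 1 — Angular frequency: ω = 2π·f = 2π·172 = 1081 rad/s.
Step 2 — Component impedances:
  R: Z = R = 542 Ω
  C: Z = 1/(jωC) = -j/(ω·C) = 0 - j138.5 Ω
Step 3 — Series combination: Z_total = R + C = 542 - j138.5 Ω = 559.4∠-14.3° Ω.
Step 4 — Source phasor: V = 240∠152.1° V = -212.1 + j112.3 V.
Step 5 — Ohm's law: I = V / Z_total = (-212.1 + j112.3) / (542 - j138.5) = -0.417 + j0.1006 A.
Step 6 — Convert to polar: |I| = 0.429 A, ∠I = 166.4°.

I = 0.429∠166.4° A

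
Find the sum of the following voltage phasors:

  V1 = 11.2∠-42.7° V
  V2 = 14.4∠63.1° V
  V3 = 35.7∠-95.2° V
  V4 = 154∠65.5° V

Step 1 — Convert each phasor to rectangular form:
  V1 = 11.2·(cos(-42.7°) + j·sin(-42.7°)) = 8.231 - j7.595 V
  V2 = 14.4·(cos(63.1°) + j·sin(63.1°)) = 6.515 + j12.84 V
  V3 = 35.7·(cos(-95.2°) + j·sin(-95.2°)) = -3.236 - j35.55 V
  V4 = 154·(cos(65.5°) + j·sin(65.5°)) = 63.86 + j140.1 V
Step 2 — Sum components: V_total = 75.37 + j109.8 V.
Step 3 — Convert to polar: |V_total| = 133.2 V, ∠V_total = 55.5°.

V_total = 133.2∠55.5° V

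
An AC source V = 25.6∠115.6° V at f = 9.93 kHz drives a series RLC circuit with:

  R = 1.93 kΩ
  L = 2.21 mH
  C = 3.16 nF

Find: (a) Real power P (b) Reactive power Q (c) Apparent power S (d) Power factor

Step 1 — Angular frequency: ω = 2π·f = 2π·9930 = 6.239e+04 rad/s.
Step 2 — Component impedances:
  R: Z = R = 1930 Ω
  L: Z = jωL = j·6.239e+04·0.00221 = 0 + j137.9 Ω
  C: Z = 1/(jωC) = -j/(ω·C) = 0 - j5072 Ω
Step 3 — Series combination: Z_total = R + L + C = 1930 - j4934 Ω = 5298∠-68.6° Ω.
Step 4 — Source phasor: V = 25.6∠115.6° V = -11.06 + j23.09 V.
Step 5 — Current: I = V / Z = -0.004819 - j0.000357 A = 0.004832∠-175.8° A.
Step 6 — Complex power: S = V·I* = 0.04506 - j0.1152 VA.
Step 7 — Real power: P = Re(S) = 0.04506 W.
Step 8 — Reactive power: Q = Im(S) = -0.1152 VAR.
Step 9 — Apparent power: |S| = 0.1237 VA.
Step 10 — Power factor: PF = P/|S| = 0.3643 (leading).

(a) P = 0.04506 W  (b) Q = -0.1152 VAR  (c) S = 0.1237 VA  (d) PF = 0.3643 (leading)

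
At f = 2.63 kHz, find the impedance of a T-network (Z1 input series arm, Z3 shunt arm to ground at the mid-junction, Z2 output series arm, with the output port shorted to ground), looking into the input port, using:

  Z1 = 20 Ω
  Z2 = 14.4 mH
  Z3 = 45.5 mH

Step 1 — Angular frequency: ω = 2π·f = 2π·2630 = 1.652e+04 rad/s.
Step 2 — Component impedances:
  Z1: Z = R = 20 Ω
  Z2: Z = jωL = j·1.652e+04·0.0144 = 0 + j238 Ω
  Z3: Z = jωL = j·1.652e+04·0.0455 = 0 + j751.9 Ω
Step 3 — With the output port shorted to ground, the output series arm Z2 runs from the junction to ground; the shunt arm Z3 also runs from the junction to ground. They appear in parallel: Z3 || Z2 = 0 + j180.8 Ω.
Step 4 — Series with input arm Z1: Z_in = Z1 + (Z3 || Z2) = 20 + j180.8 Ω = 181.9∠83.7° Ω.

Z = 20 + j180.8 Ω = 181.9∠83.7° Ω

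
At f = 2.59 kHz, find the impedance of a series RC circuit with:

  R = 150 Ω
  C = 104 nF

Step 1 — Angular frequency: ω = 2π·f = 2π·2590 = 1.627e+04 rad/s.
Step 2 — Component impedances:
  R: Z = R = 150 Ω
  C: Z = 1/(jωC) = -j/(ω·C) = 0 - j590.9 Ω
Step 3 — Series combination: Z_total = R + C = 150 - j590.9 Ω = 609.6∠-75.8° Ω.

Z = 150 - j590.9 Ω = 609.6∠-75.8° Ω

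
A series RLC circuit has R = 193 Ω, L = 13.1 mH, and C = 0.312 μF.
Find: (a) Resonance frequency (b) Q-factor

Step 1 — Resonance condition Im(Z)=0 gives ω₀ = 1/√(LC).
Step 2 — ω₀ = 1/√(0.0131·3.12e-07) = 1.564e+04 rad/s.
Step 3 — f₀ = ω₀/(2π) = 2489 Hz.
Step 4 — Series Q: Q = ω₀L/R = 1.564e+04·0.0131/193 = 1.062.

(a) f₀ = 2489 Hz  (b) Q = 1.062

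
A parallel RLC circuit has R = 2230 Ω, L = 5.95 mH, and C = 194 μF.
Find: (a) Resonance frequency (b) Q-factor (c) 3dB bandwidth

Step 1 — Resonance: ω₀ = 1/√(LC) = 1/√(0.00595·0.000194) = 930.8 rad/s.
Step 2 — f₀ = ω₀/(2π) = 148.1 Hz.
Step 3 — Parallel Q: Q = R/(ω₀L) = 2230/(930.8·0.00595) = 402.7.
Step 4 — Bandwidth: Δω = ω₀/Q = 2.311 rad/s; BW = Δω/(2π) = 0.3679 Hz.

(a) f₀ = 148.1 Hz  (b) Q = 402.7  (c) BW = 0.3679 Hz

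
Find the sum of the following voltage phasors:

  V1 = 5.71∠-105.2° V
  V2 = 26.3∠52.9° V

Step 1 — Convert each phasor to rectangular form:
  V1 = 5.71·(cos(-105.2°) + j·sin(-105.2°)) = -1.497 - j5.51 V
  V2 = 26.3·(cos(52.9°) + j·sin(52.9°)) = 15.86 + j20.98 V
Step 2 — Sum components: V_total = 14.37 + j15.47 V.
Step 3 — Convert to polar: |V_total| = 21.11 V, ∠V_total = 47.1°.

V_total = 21.11∠47.1° V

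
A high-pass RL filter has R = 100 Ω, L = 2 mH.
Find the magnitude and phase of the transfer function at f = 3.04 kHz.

Step 1 — Angular frequency: ω = 2π·3040 = 1.91e+04 rad/s.
Step 2 — Transfer function: H(jω) = jωL/(R + jωL).
Step 3 — Numerator jωL = j·38.2; denominator R + jωL = 100 + j38.2.
Step 4 — H = 0.1274 + j0.3334.
Step 5 — Magnitude: |H| = 0.3569 (-8.9 dB); phase: φ = 69.1°.

|H| = 0.3569 (-8.9 dB), φ = 69.1°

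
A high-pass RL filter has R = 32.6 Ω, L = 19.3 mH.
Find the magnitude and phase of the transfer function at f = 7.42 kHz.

Step 1 — Angular frequency: ω = 2π·7420 = 4.662e+04 rad/s.
Step 2 — Transfer function: H(jω) = jωL/(R + jωL).
Step 3 — Numerator jωL = j·899.8; denominator R + jωL = 32.6 + j899.8.
Step 4 — H = 0.9987 + j0.03618.
Step 5 — Magnitude: |H| = 0.9993 (-0.0 dB); phase: φ = 2.1°.

|H| = 0.9993 (-0.0 dB), φ = 2.1°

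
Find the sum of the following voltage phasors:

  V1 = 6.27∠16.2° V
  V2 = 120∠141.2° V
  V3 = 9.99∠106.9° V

Step 1 — Convert each phasor to rectangular form:
  V1 = 6.27·(cos(16.2°) + j·sin(16.2°)) = 6.021 + j1.749 V
  V2 = 120·(cos(141.2°) + j·sin(141.2°)) = -93.52 + j75.19 V
  V3 = 9.99·(cos(106.9°) + j·sin(106.9°)) = -2.904 + j9.559 V
Step 2 — Sum components: V_total = -90.4 + j86.5 V.
Step 3 — Convert to polar: |V_total| = 125.1 V, ∠V_total = 136.3°.

V_total = 125.1∠136.3° V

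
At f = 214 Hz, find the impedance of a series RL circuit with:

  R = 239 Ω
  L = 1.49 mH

Step 1 — Angular frequency: ω = 2π·f = 2π·214 = 1345 rad/s.
Step 2 — Component impedances:
  R: Z = R = 239 Ω
  L: Z = jωL = j·1345·0.00149 = 0 + j2.003 Ω
Step 3 — Series combination: Z_total = R + L = 239 + j2.003 Ω = 239∠0.5° Ω.

Z = 239 + j2.003 Ω = 239∠0.5° Ω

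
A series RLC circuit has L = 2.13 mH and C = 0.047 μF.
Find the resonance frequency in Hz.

Step 1 — Resonance condition Im(Z)=0 gives ω₀ = 1/√(LC).
Step 2 — ω₀ = 1/√(0.00213·4.7e-08) = 9.995e+04 rad/s.
Step 3 — f₀ = ω₀/(2π) = 1.591e+04 Hz.

f₀ = 1.591e+04 Hz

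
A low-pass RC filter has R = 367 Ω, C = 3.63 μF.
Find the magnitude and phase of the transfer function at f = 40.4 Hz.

Step 1 — Angular frequency: ω = 2π·40.4 = 253.8 rad/s.
Step 2 — Transfer function: H(jω) = 1/(1 + jωRC).
Step 3 — Denominator: 1 + jωRC = 1 + j·253.8·367·3.63e-06 = 1 + j0.3382.
Step 4 — H = 0.8974 - j0.3035.
Step 5 — Magnitude: |H| = 0.9473 (-0.5 dB); phase: φ = -18.7°.

|H| = 0.9473 (-0.5 dB), φ = -18.7°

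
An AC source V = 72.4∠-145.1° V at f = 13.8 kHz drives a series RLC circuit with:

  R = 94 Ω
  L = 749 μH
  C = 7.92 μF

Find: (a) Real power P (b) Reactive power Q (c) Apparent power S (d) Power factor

Step 1 — Angular frequency: ω = 2π·f = 2π·1.38e+04 = 8.671e+04 rad/s.
Step 2 — Component impedances:
  R: Z = R = 94 Ω
  L: Z = jωL = j·8.671e+04·0.000749 = 0 + j64.94 Ω
  C: Z = 1/(jωC) = -j/(ω·C) = 0 - j1.456 Ω
Step 3 — Series combination: Z_total = R + L + C = 94 + j63.49 Ω = 113.4∠34.0° Ω.
Step 4 — Source phasor: V = 72.4∠-145.1° V = -59.38 - j41.42 V.
Step 5 — Current: I = V / Z = -0.6382 - j0.009632 A = 0.6383∠-179.1° A.
Step 6 — Complex power: S = V·I* = 38.29 + j25.86 VA.
Step 7 — Real power: P = Re(S) = 38.29 W.
Step 8 — Reactive power: Q = Im(S) = 25.86 VAR.
Step 9 — Apparent power: |S| = 46.21 VA.
Step 10 — Power factor: PF = P/|S| = 0.8287 (lagging).

(a) P = 38.29 W  (b) Q = 25.86 VAR  (c) S = 46.21 VA  (d) PF = 0.8287 (lagging)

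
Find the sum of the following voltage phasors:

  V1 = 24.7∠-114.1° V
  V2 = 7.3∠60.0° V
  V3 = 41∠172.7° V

Step 1 — Convert each phasor to rectangular form:
  V1 = 24.7·(cos(-114.1°) + j·sin(-114.1°)) = -10.09 - j22.55 V
  V2 = 7.3·(cos(60.0°) + j·sin(60.0°)) = 3.65 + j6.322 V
  V3 = 41·(cos(172.7°) + j·sin(172.7°)) = -40.67 + j5.21 V
Step 2 — Sum components: V_total = -47.1 - j11.02 V.
Step 3 — Convert to polar: |V_total| = 48.37 V, ∠V_total = -166.8°.

V_total = 48.37∠-166.8° V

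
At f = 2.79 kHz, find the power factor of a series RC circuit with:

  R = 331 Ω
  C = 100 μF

Step 1 — Angular frequency: ω = 2π·f = 2π·2790 = 1.753e+04 rad/s.
Step 2 — Component impedances:
  R: Z = R = 331 Ω
  C: Z = 1/(jωC) = -j/(ω·C) = 0 - j0.5704 Ω
Step 3 — Series combination: Z_total = R + C = 331 - j0.5704 Ω = 331∠-0.1° Ω.
Step 4 — Power factor: PF = cos(φ) = Re(Z)/|Z| = 331/331 = 1.
Step 5 — Type: Im(Z) = -0.5704 ⇒ leading (phase φ = -0.1°).

PF = 1 (leading, φ = -0.1°)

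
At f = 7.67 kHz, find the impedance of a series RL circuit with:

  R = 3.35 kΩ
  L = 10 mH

Step 1 — Angular frequency: ω = 2π·f = 2π·7670 = 4.819e+04 rad/s.
Step 2 — Component impedances:
  R: Z = R = 3350 Ω
  L: Z = jωL = j·4.819e+04·0.01 = 0 + j481.9 Ω
Step 3 — Series combination: Z_total = R + L = 3350 + j481.9 Ω = 3384∠8.2° Ω.

Z = 3350 + j481.9 Ω = 3384∠8.2° Ω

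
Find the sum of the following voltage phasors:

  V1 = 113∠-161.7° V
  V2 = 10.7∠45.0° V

Step 1 — Convert each phasor to rectangular form:
  V1 = 113·(cos(-161.7°) + j·sin(-161.7°)) = -107.3 - j35.48 V
  V2 = 10.7·(cos(45.0°) + j·sin(45.0°)) = 7.566 + j7.566 V
Step 2 — Sum components: V_total = -99.72 - j27.92 V.
Step 3 — Convert to polar: |V_total| = 103.6 V, ∠V_total = -164.4°.

V_total = 103.6∠-164.4° V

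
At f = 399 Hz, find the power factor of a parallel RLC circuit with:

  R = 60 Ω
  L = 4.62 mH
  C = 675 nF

Step 1 — Angular frequency: ω = 2π·f = 2π·399 = 2507 rad/s.
Step 2 — Component impedances:
  R: Z = R = 60 Ω
  L: Z = jωL = j·2507·0.00462 = 0 + j11.58 Ω
  C: Z = 1/(jωC) = -j/(ω·C) = 0 - j590.9 Ω
Step 3 — Parallel combination: 1/Z_total = 1/R + 1/L + 1/C; Z_total = 2.239 + j11.37 Ω = 11.59∠78.9° Ω.
Step 4 — Power factor: PF = cos(φ) = Re(Z)/|Z| = 2.239/11.59 = 0.1932.
Step 5 — Type: Im(Z) = 11.37 ⇒ lagging (phase φ = 78.9°).

PF = 0.1932 (lagging, φ = 78.9°)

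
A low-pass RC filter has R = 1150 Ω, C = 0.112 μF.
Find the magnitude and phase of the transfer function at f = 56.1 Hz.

Step 1 — Angular frequency: ω = 2π·56.1 = 352.5 rad/s.
Step 2 — Transfer function: H(jω) = 1/(1 + jωRC).
Step 3 — Denominator: 1 + jωRC = 1 + j·352.5·1150·1.12e-07 = 1 + j0.0454.
Step 4 — H = 0.9979 - j0.04531.
Step 5 — Magnitude: |H| = 0.999 (-0.0 dB); phase: φ = -2.6°.

|H| = 0.999 (-0.0 dB), φ = -2.6°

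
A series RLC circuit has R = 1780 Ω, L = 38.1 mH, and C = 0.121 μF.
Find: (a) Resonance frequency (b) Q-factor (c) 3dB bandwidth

Step 1 — Resonance condition Im(Z)=0 gives ω₀ = 1/√(LC).
Step 2 — ω₀ = 1/√(0.0381·1.21e-07) = 1.473e+04 rad/s.
Step 3 — f₀ = ω₀/(2π) = 2344 Hz.
Step 4 — Series Q: Q = ω₀L/R = 1.473e+04·0.0381/1780 = 0.3152.
Step 5 — 3dB bandwidth: Δω = ω₀/Q = 4.672e+04 rad/s; BW = Δω/(2π) = 7436 Hz.

(a) f₀ = 2344 Hz  (b) Q = 0.3152  (c) BW = 7436 Hz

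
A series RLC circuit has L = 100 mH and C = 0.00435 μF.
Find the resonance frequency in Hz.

Step 1 — Resonance condition Im(Z)=0 gives ω₀ = 1/√(LC).
Step 2 — ω₀ = 1/√(0.1·4.35e-09) = 4.795e+04 rad/s.
Step 3 — f₀ = ω₀/(2π) = 7631 Hz.

f₀ = 7631 Hz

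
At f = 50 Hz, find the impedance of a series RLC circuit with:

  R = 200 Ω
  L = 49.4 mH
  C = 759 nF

Step 1 — Angular frequency: ω = 2π·f = 2π·50 = 314.2 rad/s.
Step 2 — Component impedances:
  R: Z = R = 200 Ω
  L: Z = jωL = j·314.2·0.0494 = 0 + j15.52 Ω
  C: Z = 1/(jωC) = -j/(ω·C) = 0 - j4194 Ω
Step 3 — Series combination: Z_total = R + L + C = 200 - j4178 Ω = 4183∠-87.3° Ω.

Z = 200 - j4178 Ω = 4183∠-87.3° Ω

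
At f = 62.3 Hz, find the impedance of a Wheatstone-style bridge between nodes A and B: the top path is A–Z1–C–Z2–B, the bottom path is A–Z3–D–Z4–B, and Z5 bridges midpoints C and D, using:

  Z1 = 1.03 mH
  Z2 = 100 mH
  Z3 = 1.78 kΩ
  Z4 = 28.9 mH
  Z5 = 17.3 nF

Step 1 — Angular frequency: ω = 2π·f = 2π·62.3 = 391.4 rad/s.
Step 2 — Component impedances:
  Z1: Z = jωL = j·391.4·0.00103 = 0 + j0.4032 Ω
  Z2: Z = jωL = j·391.4·0.1 = 0 + j39.14 Ω
  Z3: Z = R = 1780 Ω
  Z4: Z = jωL = j·391.4·0.0289 = 0 + j11.31 Ω
  Z5: Z = 1/(jωC) = -j/(ω·C) = 0 - j1.477e+05 Ω
Step 3 — Bridge requires nodal analysis (the Z5 bridge couples midpoints C and D, so the two paths cannot be reduced to a simple series/parallel combination). Setting node B to ground and injecting 1 A at node A, the 3-node admittance system at A, C, D solves to V_A = Z_AB = 0.8785 + j39.53 Ω = 39.54∠88.7° Ω.

Z = 0.8785 + j39.53 Ω = 39.54∠88.7° Ω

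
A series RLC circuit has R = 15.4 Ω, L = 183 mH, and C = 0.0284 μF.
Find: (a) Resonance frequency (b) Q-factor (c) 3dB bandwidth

Step 1 — Resonance: ω₀ = 1/√(LC) = 1/√(0.183·2.84e-08) = 1.387e+04 rad/s.
Step 2 — f₀ = ω₀/(2π) = 2208 Hz.
Step 3 — Series Q: Q = ω₀L/R = 1.387e+04·0.183/15.4 = 164.8.
Step 4 — Bandwidth: Δω = ω₀/Q = 84.15 rad/s; BW = Δω/(2π) = 13.39 Hz.

(a) f₀ = 2208 Hz  (b) Q = 164.8  (c) BW = 13.39 Hz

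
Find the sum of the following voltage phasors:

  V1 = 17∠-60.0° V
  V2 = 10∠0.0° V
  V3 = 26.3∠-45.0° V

Step 1 — Convert each phasor to rectangular form:
  V1 = 17·(cos(-60.0°) + j·sin(-60.0°)) = 8.5 - j14.72 V
  V2 = 10·(cos(0.0°) + j·sin(0.0°)) = 10 V
  V3 = 26.3·(cos(-45.0°) + j·sin(-45.0°)) = 18.6 - j18.6 V
Step 2 — Sum components: V_total = 37.1 - j33.32 V.
Step 3 — Convert to polar: |V_total| = 49.86 V, ∠V_total = -41.9°.

V_total = 49.86∠-41.9° V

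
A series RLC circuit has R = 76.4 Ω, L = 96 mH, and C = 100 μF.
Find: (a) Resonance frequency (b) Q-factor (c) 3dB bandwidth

Step 1 — Resonance condition Im(Z)=0 gives ω₀ = 1/√(LC).
Step 2 — ω₀ = 1/√(0.096·0.0001) = 322.7 rad/s.
Step 3 — f₀ = ω₀/(2π) = 51.37 Hz.
Step 4 — Series Q: Q = ω₀L/R = 322.7·0.096/76.4 = 0.4055.
Step 5 — 3dB bandwidth: Δω = ω₀/Q = 795.8 rad/s; BW = Δω/(2π) = 126.7 Hz.

(a) f₀ = 51.37 Hz  (b) Q = 0.4055  (c) BW = 126.7 Hz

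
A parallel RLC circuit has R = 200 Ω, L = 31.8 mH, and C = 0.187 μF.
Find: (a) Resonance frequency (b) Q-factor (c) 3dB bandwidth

Step 1 — Resonance: ω₀ = 1/√(LC) = 1/√(0.0318·1.87e-07) = 1.297e+04 rad/s.
Step 2 — f₀ = ω₀/(2π) = 2064 Hz.
Step 3 — Parallel Q: Q = R/(ω₀L) = 200/(1.297e+04·0.0318) = 0.485.
Step 4 — Bandwidth: Δω = ω₀/Q = 2.674e+04 rad/s; BW = Δω/(2π) = 4255 Hz.

(a) f₀ = 2064 Hz  (b) Q = 0.485  (c) BW = 4255 Hz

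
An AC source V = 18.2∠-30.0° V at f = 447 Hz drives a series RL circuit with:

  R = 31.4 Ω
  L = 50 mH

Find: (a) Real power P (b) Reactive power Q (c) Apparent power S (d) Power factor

Step 1 — Angular frequency: ω = 2π·f = 2π·447 = 2809 rad/s.
Step 2 — Component impedances:
  R: Z = R = 31.4 Ω
  L: Z = jωL = j·2809·0.05 = 0 + j140.4 Ω
Step 3 — Series combination: Z_total = R + L = 31.4 + j140.4 Ω = 143.9∠77.4° Ω.
Step 4 — Source phasor: V = 18.2∠-30.0° V = 15.76 - j9.1 V.
Step 5 — Current: I = V / Z = -0.03781 - j0.1207 A = 0.1265∠-107.4° A.
Step 6 — Complex power: S = V·I* = 0.5023 + j2.246 VA.
Step 7 — Real power: P = Re(S) = 0.5023 W.
Step 8 — Reactive power: Q = Im(S) = 2.246 VAR.
Step 9 — Apparent power: |S| = 2.302 VA.
Step 10 — Power factor: PF = P/|S| = 0.2182 (lagging).

(a) P = 0.5023 W  (b) Q = 2.246 VAR  (c) S = 2.302 VA  (d) PF = 0.2182 (lagging)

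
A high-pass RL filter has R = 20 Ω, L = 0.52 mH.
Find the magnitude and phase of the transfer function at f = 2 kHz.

Step 1 — Angular frequency: ω = 2π·2000 = 1.257e+04 rad/s.
Step 2 — Transfer function: H(jω) = jωL/(R + jωL).
Step 3 — Numerator jωL = j·6.535; denominator R + jωL = 20 + j6.535.
Step 4 — H = 0.09645 + j0.2952.
Step 5 — Magnitude: |H| = 0.3106 (-10.2 dB); phase: φ = 71.9°.

|H| = 0.3106 (-10.2 dB), φ = 71.9°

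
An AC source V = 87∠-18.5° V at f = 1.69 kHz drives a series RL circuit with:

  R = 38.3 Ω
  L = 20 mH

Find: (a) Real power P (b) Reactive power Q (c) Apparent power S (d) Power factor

Step 1 — Angular frequency: ω = 2π·f = 2π·1690 = 1.062e+04 rad/s.
Step 2 — Component impedances:
  R: Z = R = 38.3 Ω
  L: Z = jωL = j·1.062e+04·0.02 = 0 + j212.4 Ω
Step 3 — Series combination: Z_total = R + L = 38.3 + j212.4 Ω = 215.8∠79.8° Ω.
Step 4 — Source phasor: V = 87∠-18.5° V = 82.5 - j27.61 V.
Step 5 — Current: I = V / Z = -0.05804 - j0.399 A = 0.4032∠-98.3° A.
Step 6 — Complex power: S = V·I* = 6.225 + j34.52 VA.
Step 7 — Real power: P = Re(S) = 6.225 W.
Step 8 — Reactive power: Q = Im(S) = 34.52 VAR.
Step 9 — Apparent power: |S| = 35.07 VA.
Step 10 — Power factor: PF = P/|S| = 0.1775 (lagging).

(a) P = 6.225 W  (b) Q = 34.52 VAR  (c) S = 35.07 VA  (d) PF = 0.1775 (lagging)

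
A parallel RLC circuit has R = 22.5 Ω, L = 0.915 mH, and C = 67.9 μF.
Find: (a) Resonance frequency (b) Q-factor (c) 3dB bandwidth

Step 1 — Resonance: ω₀ = 1/√(LC) = 1/√(0.000915·6.79e-05) = 4012 rad/s.
Step 2 — f₀ = ω₀/(2π) = 638.5 Hz.
Step 3 — Parallel Q: Q = R/(ω₀L) = 22.5/(4012·0.000915) = 6.129.
Step 4 — Bandwidth: Δω = ω₀/Q = 654.6 rad/s; BW = Δω/(2π) = 104.2 Hz.

(a) f₀ = 638.5 Hz  (b) Q = 6.129  (c) BW = 104.2 Hz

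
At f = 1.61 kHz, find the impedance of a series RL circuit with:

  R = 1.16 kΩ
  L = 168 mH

Step 1 — Angular frequency: ω = 2π·f = 2π·1610 = 1.012e+04 rad/s.
Step 2 — Component impedances:
  R: Z = R = 1160 Ω
  L: Z = jωL = j·1.012e+04·0.168 = 0 + j1699 Ω
Step 3 — Series combination: Z_total = R + L = 1160 + j1699 Ω = 2058∠55.7° Ω.

Z = 1160 + j1699 Ω = 2058∠55.7° Ω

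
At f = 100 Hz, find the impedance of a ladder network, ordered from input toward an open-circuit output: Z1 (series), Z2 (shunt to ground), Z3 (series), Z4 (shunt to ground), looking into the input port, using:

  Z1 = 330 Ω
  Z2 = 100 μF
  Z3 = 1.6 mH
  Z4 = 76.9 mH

Step 1 — Angular frequency: ω = 2π·f = 2π·100 = 628.3 rad/s.
Step 2 — Component impedances:
  Z1: Z = R = 330 Ω
  Z2: Z = 1/(jωC) = -j/(ω·C) = 0 - j15.92 Ω
  Z3: Z = jωL = j·628.3·0.0016 = 0 + j1.005 Ω
  Z4: Z = jωL = j·628.3·0.0769 = 0 + j48.32 Ω
Step 3 — Ladder network (open output): work backward from the far end, alternating series and parallel combinations. Z_in = 330 - j23.5 Ω = 330.8∠-4.1° Ω.

Z = 330 - j23.5 Ω = 330.8∠-4.1° Ω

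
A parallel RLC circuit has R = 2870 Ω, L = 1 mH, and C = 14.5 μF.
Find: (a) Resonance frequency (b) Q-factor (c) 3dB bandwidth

Step 1 — Resonance: ω₀ = 1/√(LC) = 1/√(0.001·1.45e-05) = 8305 rad/s.
Step 2 — f₀ = ω₀/(2π) = 1322 Hz.
Step 3 — Parallel Q: Q = R/(ω₀L) = 2870/(8305·0.001) = 345.6.
Step 4 — Bandwidth: Δω = ω₀/Q = 24.03 rad/s; BW = Δω/(2π) = 3.824 Hz.

(a) f₀ = 1322 Hz  (b) Q = 345.6  (c) BW = 3.824 Hz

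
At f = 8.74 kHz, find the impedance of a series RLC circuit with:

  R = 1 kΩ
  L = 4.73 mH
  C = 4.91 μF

Step 1 — Angular frequency: ω = 2π·f = 2π·8740 = 5.492e+04 rad/s.
Step 2 — Component impedances:
  R: Z = R = 1000 Ω
  L: Z = jωL = j·5.492e+04·0.00473 = 0 + j259.7 Ω
  C: Z = 1/(jωC) = -j/(ω·C) = 0 - j3.709 Ω
Step 3 — Series combination: Z_total = R + L + C = 1000 + j256 Ω = 1032∠14.4° Ω.

Z = 1000 + j256 Ω = 1032∠14.4° Ω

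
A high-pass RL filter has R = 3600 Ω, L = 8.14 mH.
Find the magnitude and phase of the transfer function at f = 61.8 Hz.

Step 1 — Angular frequency: ω = 2π·61.8 = 388.3 rad/s.
Step 2 — Transfer function: H(jω) = jωL/(R + jωL).
Step 3 — Numerator jωL = j·3.161; denominator R + jωL = 3600 + j3.161.
Step 4 — H = 7.709e-07 + j0.000878.
Step 5 — Magnitude: |H| = 0.000878 (-61.1 dB); phase: φ = 89.9°.

|H| = 0.000878 (-61.1 dB), φ = 89.9°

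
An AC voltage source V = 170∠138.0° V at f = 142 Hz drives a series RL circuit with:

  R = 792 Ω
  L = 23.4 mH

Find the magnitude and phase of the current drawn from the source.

Step 1 — Angular frequency: ω = 2π·f = 2π·142 = 892.2 rad/s.
Step 2 — Component impedances:
  R: Z = R = 792 Ω
  L: Z = jωL = j·892.2·0.0234 = 0 + j20.88 Ω
Step 3 — Series combination: Z_total = R + L = 792 + j20.88 Ω = 792.3∠1.5° Ω.
Step 4 — Source phasor: V = 170∠138.0° V = -126.3 + j113.8 V.
Step 5 — Ohm's law: I = V / Z_total = (-126.3 + j113.8) / (792 + j20.88) = -0.1556 + j0.1477 A.
Step 6 — Convert to polar: |I| = 0.2146 A, ∠I = 136.5°.

I = 0.2146∠136.5° A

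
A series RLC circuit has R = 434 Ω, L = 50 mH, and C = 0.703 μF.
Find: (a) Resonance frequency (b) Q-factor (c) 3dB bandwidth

Step 1 — Resonance: ω₀ = 1/√(LC) = 1/√(0.05·7.03e-07) = 5334 rad/s.
Step 2 — f₀ = ω₀/(2π) = 848.9 Hz.
Step 3 — Series Q: Q = ω₀L/R = 5334·0.05/434 = 0.6145.
Step 4 — Bandwidth: Δω = ω₀/Q = 8680 rad/s; BW = Δω/(2π) = 1381 Hz.

(a) f₀ = 848.9 Hz  (b) Q = 0.6145  (c) BW = 1381 Hz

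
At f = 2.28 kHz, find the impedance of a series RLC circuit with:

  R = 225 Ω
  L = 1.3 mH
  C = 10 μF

Step 1 — Angular frequency: ω = 2π·f = 2π·2280 = 1.433e+04 rad/s.
Step 2 — Component impedances:
  R: Z = R = 225 Ω
  L: Z = jωL = j·1.433e+04·0.0013 = 0 + j18.62 Ω
  C: Z = 1/(jωC) = -j/(ω·C) = 0 - j6.98 Ω
Step 3 — Series combination: Z_total = R + L + C = 225 + j11.64 Ω = 225.3∠3.0° Ω.

Z = 225 + j11.64 Ω = 225.3∠3.0° Ω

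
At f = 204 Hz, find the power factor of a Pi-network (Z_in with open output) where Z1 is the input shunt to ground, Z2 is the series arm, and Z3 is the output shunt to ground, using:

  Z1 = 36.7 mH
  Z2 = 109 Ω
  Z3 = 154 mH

Step 1 — Angular frequency: ω = 2π·f = 2π·204 = 1282 rad/s.
Step 2 — Component impedances:
  Z1: Z = jωL = j·1282·0.0367 = 0 + j47.04 Ω
  Z2: Z = R = 109 Ω
  Z3: Z = jωL = j·1282·0.154 = 0 + j197.4 Ω
Step 3 — With open output, the series arm Z2 and the output shunt Z3 appear in series to ground: Z2 + Z3 = 109 + j197.4 Ω.
Step 4 — Parallel with input shunt Z1: Z_in = Z1 || (Z2 + Z3) = 3.367 + j39.49 Ω = 39.63∠85.1° Ω.
Step 5 — Power factor: PF = cos(φ) = Re(Z)/|Z| = 3.367/39.63 = 0.08496.
Step 6 — Type: Im(Z) = 39.49 ⇒ lagging (phase φ = 85.1°).

PF = 0.08496 (lagging, φ = 85.1°)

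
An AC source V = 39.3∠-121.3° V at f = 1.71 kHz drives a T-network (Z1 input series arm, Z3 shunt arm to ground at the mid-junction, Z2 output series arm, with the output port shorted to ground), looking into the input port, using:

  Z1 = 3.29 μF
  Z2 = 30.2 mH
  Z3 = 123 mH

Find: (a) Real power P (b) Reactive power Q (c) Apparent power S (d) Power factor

Step 1 — Angular frequency: ω = 2π·f = 2π·1710 = 1.074e+04 rad/s.
Step 2 — Component impedances:
  Z1: Z = 1/(jωC) = -j/(ω·C) = 0 - j28.29 Ω
  Z2: Z = jωL = j·1.074e+04·0.0302 = 0 + j324.5 Ω
  Z3: Z = jωL = j·1.074e+04·0.123 = 0 + j1322 Ω
Step 3 — With the output port shorted to ground, the output series arm Z2 runs from the junction to ground; the shunt arm Z3 also runs from the junction to ground. They appear in parallel: Z3 || Z2 = 0 + j260.5 Ω.
Step 4 — Series with input arm Z1: Z_in = Z1 + (Z3 || Z2) = 0 + j232.2 Ω = 232.2∠90.0° Ω.
Step 5 — Source phasor: V = 39.3∠-121.3° V = -20.42 - j33.58 V.
Step 6 — Current: I = V / Z = -0.1446 + j0.08792 A = 0.1692∠148.7° A.
Step 7 — Complex power: S = V·I* = 0 + j6.651 VA.
Step 8 — Real power: P = Re(S) = 0 W.
Step 9 — Reactive power: Q = Im(S) = 6.651 VAR.
Step 10 — Apparent power: |S| = 6.651 VA.
Step 11 — Power factor: PF = P/|S| = 0 (lagging).

(a) P = 0 W  (b) Q = 6.651 VAR  (c) S = 6.651 VA  (d) PF = 0 (lagging)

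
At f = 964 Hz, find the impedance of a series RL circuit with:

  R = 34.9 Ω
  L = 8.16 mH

Step 1 — Angular frequency: ω = 2π·f = 2π·964 = 6057 rad/s.
Step 2 — Component impedances:
  R: Z = R = 34.9 Ω
  L: Z = jωL = j·6057·0.00816 = 0 + j49.43 Ω
Step 3 — Series combination: Z_total = R + L = 34.9 + j49.43 Ω = 60.5∠54.8° Ω.

Z = 34.9 + j49.43 Ω = 60.5∠54.8° Ω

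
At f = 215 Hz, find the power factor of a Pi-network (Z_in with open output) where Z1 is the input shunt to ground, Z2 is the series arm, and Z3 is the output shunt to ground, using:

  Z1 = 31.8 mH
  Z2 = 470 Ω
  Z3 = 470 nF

Step 1 — Angular frequency: ω = 2π·f = 2π·215 = 1351 rad/s.
Step 2 — Component impedances:
  Z1: Z = jωL = j·1351·0.0318 = 0 + j42.96 Ω
  Z2: Z = R = 470 Ω
  Z3: Z = 1/(jωC) = -j/(ω·C) = 0 - j1575 Ω
Step 3 — With open output, the series arm Z2 and the output shunt Z3 appear in series to ground: Z2 + Z3 = 470 - j1575 Ω.
Step 4 — Parallel with input shunt Z1: Z_in = Z1 || (Z2 + Z3) = 0.3377 + j44.06 Ω = 44.06∠89.6° Ω.
Step 5 — Power factor: PF = cos(φ) = Re(Z)/|Z| = 0.3377/44.06 = 0.007665.
Step 6 — Type: Im(Z) = 44.06 ⇒ lagging (phase φ = 89.6°).

PF = 0.007665 (lagging, φ = 89.6°)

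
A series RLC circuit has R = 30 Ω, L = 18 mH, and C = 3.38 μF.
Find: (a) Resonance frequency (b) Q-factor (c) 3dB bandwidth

Step 1 — Resonance: ω₀ = 1/√(LC) = 1/√(0.018·3.38e-06) = 4054 rad/s.
Step 2 — f₀ = ω₀/(2π) = 645.2 Hz.
Step 3 — Series Q: Q = ω₀L/R = 4054·0.018/30 = 2.433.
Step 4 — Bandwidth: Δω = ω₀/Q = 1667 rad/s; BW = Δω/(2π) = 265.3 Hz.

(a) f₀ = 645.2 Hz  (b) Q = 2.433  (c) BW = 265.3 Hz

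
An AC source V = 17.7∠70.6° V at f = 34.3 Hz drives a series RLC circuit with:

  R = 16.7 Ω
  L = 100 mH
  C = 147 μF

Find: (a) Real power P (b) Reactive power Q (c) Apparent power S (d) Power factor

Step 1 — Angular frequency: ω = 2π·f = 2π·34.3 = 215.5 rad/s.
Step 2 — Component impedances:
  R: Z = R = 16.7 Ω
  L: Z = jωL = j·215.5·0.1 = 0 + j21.55 Ω
  C: Z = 1/(jωC) = -j/(ω·C) = 0 - j31.57 Ω
Step 3 — Series combination: Z_total = R + L + C = 16.7 - j10.01 Ω = 19.47∠-30.9° Ω.
Step 4 — Source phasor: V = 17.7∠70.6° V = 5.879 + j16.7 V.
Step 5 — Current: I = V / Z = -0.182 + j0.8906 A = 0.909∠101.5° A.
Step 6 — Complex power: S = V·I* = 13.8 - j8.274 VA.
Step 7 — Real power: P = Re(S) = 13.8 W.
Step 8 — Reactive power: Q = Im(S) = -8.274 VAR.
Step 9 — Apparent power: |S| = 16.09 VA.
Step 10 — Power factor: PF = P/|S| = 0.8576 (leading).

(a) P = 13.8 W  (b) Q = -8.274 VAR  (c) S = 16.09 VA  (d) PF = 0.8576 (leading)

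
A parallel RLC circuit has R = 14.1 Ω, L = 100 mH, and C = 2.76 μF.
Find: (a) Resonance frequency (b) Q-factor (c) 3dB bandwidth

Step 1 — Resonance: ω₀ = 1/√(LC) = 1/√(0.1·2.76e-06) = 1903 rad/s.
Step 2 — f₀ = ω₀/(2π) = 302.9 Hz.
Step 3 — Parallel Q: Q = R/(ω₀L) = 14.1/(1903·0.1) = 0.07408.
Step 4 — Bandwidth: Δω = ω₀/Q = 2.57e+04 rad/s; BW = Δω/(2π) = 4090 Hz.

(a) f₀ = 302.9 Hz  (b) Q = 0.07408  (c) BW = 4090 Hz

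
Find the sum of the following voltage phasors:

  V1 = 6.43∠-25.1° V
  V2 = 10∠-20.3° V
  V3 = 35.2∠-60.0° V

Step 1 — Convert each phasor to rectangular form:
  V1 = 6.43·(cos(-25.1°) + j·sin(-25.1°)) = 5.823 - j2.728 V
  V2 = 10·(cos(-20.3°) + j·sin(-20.3°)) = 9.379 - j3.469 V
  V3 = 35.2·(cos(-60.0°) + j·sin(-60.0°)) = 17.6 - j30.48 V
Step 2 — Sum components: V_total = 32.8 - j36.68 V.
Step 3 — Convert to polar: |V_total| = 49.21 V, ∠V_total = -48.2°.

V_total = 49.21∠-48.2° V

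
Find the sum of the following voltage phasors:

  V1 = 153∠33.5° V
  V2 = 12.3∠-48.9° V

Step 1 — Convert each phasor to rectangular form:
  V1 = 153·(cos(33.5°) + j·sin(33.5°)) = 127.6 + j84.45 V
  V2 = 12.3·(cos(-48.9°) + j·sin(-48.9°)) = 8.086 - j9.269 V
Step 2 — Sum components: V_total = 135.7 + j75.18 V.
Step 3 — Convert to polar: |V_total| = 155.1 V, ∠V_total = 29.0°.

V_total = 155.1∠29.0° V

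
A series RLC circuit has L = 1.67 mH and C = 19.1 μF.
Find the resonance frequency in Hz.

Step 1 — Resonance condition Im(Z)=0 gives ω₀ = 1/√(LC).
Step 2 — ω₀ = 1/√(0.00167·1.91e-05) = 5599 rad/s.
Step 3 — f₀ = ω₀/(2π) = 891.1 Hz.

f₀ = 891.1 Hz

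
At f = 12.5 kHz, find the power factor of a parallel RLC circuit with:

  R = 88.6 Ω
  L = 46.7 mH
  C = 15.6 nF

Step 1 — Angular frequency: ω = 2π·f = 2π·1.25e+04 = 7.854e+04 rad/s.
Step 2 — Component impedances:
  R: Z = R = 88.6 Ω
  L: Z = jωL = j·7.854e+04·0.0467 = 0 + j3668 Ω
  C: Z = 1/(jωC) = -j/(ω·C) = 0 - j816.2 Ω
Step 3 — Parallel combination: 1/Z_total = 1/R + 1/L + 1/C; Z_total = 87.97 - j7.425 Ω = 88.29∠-4.8° Ω.
Step 4 — Power factor: PF = cos(φ) = Re(Z)/|Z| = 87.973/88.286 = 0.9965.
Step 5 — Type: Im(Z) = -7.425 ⇒ leading (phase φ = -4.8°).

PF = 0.9965 (leading, φ = -4.8°)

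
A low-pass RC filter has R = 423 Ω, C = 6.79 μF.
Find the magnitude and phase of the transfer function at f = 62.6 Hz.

Step 1 — Angular frequency: ω = 2π·62.6 = 393.3 rad/s.
Step 2 — Transfer function: H(jω) = 1/(1 + jωRC).
Step 3 — Denominator: 1 + jωRC = 1 + j·393.3·423·6.79e-06 = 1 + j1.13.
Step 4 — H = 0.4393 - j0.4963.
Step 5 — Magnitude: |H| = 0.6628 (-3.6 dB); phase: φ = -48.5°.

|H| = 0.6628 (-3.6 dB), φ = -48.5°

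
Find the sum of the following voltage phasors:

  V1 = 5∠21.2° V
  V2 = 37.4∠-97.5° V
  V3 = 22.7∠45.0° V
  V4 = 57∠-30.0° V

Step 1 — Convert each phasor to rectangular form:
  V1 = 5·(cos(21.2°) + j·sin(21.2°)) = 4.662 + j1.808 V
  V2 = 37.4·(cos(-97.5°) + j·sin(-97.5°)) = -4.882 - j37.08 V
  V3 = 22.7·(cos(45.0°) + j·sin(45.0°)) = 16.05 + j16.05 V
  V4 = 57·(cos(-30.0°) + j·sin(-30.0°)) = 49.36 - j28.5 V
Step 2 — Sum components: V_total = 65.19 - j47.72 V.
Step 3 — Convert to polar: |V_total| = 80.79 V, ∠V_total = -36.2°.

V_total = 80.79∠-36.2° V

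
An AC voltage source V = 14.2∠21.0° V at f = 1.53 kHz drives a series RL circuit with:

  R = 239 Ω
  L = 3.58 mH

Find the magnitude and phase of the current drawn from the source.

Step 1 — Angular frequency: ω = 2π·f = 2π·1530 = 9613 rad/s.
Step 2 — Component impedances:
  R: Z = R = 239 Ω
  L: Z = jωL = j·9613·0.00358 = 0 + j34.42 Ω
Step 3 — Series combination: Z_total = R + L = 239 + j34.42 Ω = 241.5∠8.2° Ω.
Step 4 — Source phasor: V = 14.2∠21.0° V = 13.26 + j5.089 V.
Step 5 — Ohm's law: I = V / Z_total = (13.26 + j5.089) / (239 + j34.42) = 0.05734 + j0.01303 A.
Step 6 — Convert to polar: |I| = 0.05881 A, ∠I = 12.8°.

I = 0.05881∠12.8° A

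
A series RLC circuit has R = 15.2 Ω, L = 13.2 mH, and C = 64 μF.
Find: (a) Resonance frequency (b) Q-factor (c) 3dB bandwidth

Step 1 — Resonance: ω₀ = 1/√(LC) = 1/√(0.0132·6.4e-05) = 1088 rad/s.
Step 2 — f₀ = ω₀/(2π) = 173.2 Hz.
Step 3 — Series Q: Q = ω₀L/R = 1088·0.0132/15.2 = 0.9448.
Step 4 — Bandwidth: Δω = ω₀/Q = 1152 rad/s; BW = Δω/(2π) = 183.3 Hz.

(a) f₀ = 173.2 Hz  (b) Q = 0.9448  (c) BW = 183.3 Hz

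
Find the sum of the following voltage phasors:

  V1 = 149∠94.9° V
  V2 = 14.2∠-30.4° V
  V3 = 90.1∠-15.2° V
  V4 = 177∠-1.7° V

Step 1 — Convert each phasor to rectangular form:
  V1 = 149·(cos(94.9°) + j·sin(94.9°)) = -12.73 + j148.5 V
  V2 = 14.2·(cos(-30.4°) + j·sin(-30.4°)) = 12.25 - j7.186 V
  V3 = 90.1·(cos(-15.2°) + j·sin(-15.2°)) = 86.95 - j23.62 V
  V4 = 177·(cos(-1.7°) + j·sin(-1.7°)) = 176.9 - j5.251 V
Step 2 — Sum components: V_total = 263.4 + j112.4 V.
Step 3 — Convert to polar: |V_total| = 286.4 V, ∠V_total = 23.1°.

V_total = 286.4∠23.1° V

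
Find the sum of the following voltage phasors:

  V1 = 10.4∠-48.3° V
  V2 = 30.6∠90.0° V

Step 1 — Convert each phasor to rectangular form:
  V1 = 10.4·(cos(-48.3°) + j·sin(-48.3°)) = 6.918 - j7.765 V
  V2 = 30.6·(cos(90.0°) + j·sin(90.0°)) = 0 + j30.6 V
Step 2 — Sum components: V_total = 6.918 + j22.83 V.
Step 3 — Convert to polar: |V_total| = 23.86 V, ∠V_total = 73.1°.

V_total = 23.86∠73.1° V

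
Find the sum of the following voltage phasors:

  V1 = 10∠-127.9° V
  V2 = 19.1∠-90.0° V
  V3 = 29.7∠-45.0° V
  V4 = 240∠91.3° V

Step 1 — Convert each phasor to rectangular form:
  V1 = 10·(cos(-127.9°) + j·sin(-127.9°)) = -6.143 - j7.891 V
  V2 = 19.1·(cos(-90.0°) + j·sin(-90.0°)) = 0 - j19.1 V
  V3 = 29.7·(cos(-45.0°) + j·sin(-45.0°)) = 21 - j21 V
  V4 = 240·(cos(91.3°) + j·sin(91.3°)) = -5.445 + j239.9 V
Step 2 — Sum components: V_total = 9.413 + j191.9 V.
Step 3 — Convert to polar: |V_total| = 192.2 V, ∠V_total = 87.2°.

V_total = 192.2∠87.2° V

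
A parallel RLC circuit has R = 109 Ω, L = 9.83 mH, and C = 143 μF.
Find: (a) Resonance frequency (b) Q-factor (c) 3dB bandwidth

Step 1 — Resonance: ω₀ = 1/√(LC) = 1/√(0.00983·0.000143) = 843.4 rad/s.
Step 2 — f₀ = ω₀/(2π) = 134.2 Hz.
Step 3 — Parallel Q: Q = R/(ω₀L) = 109/(843.4·0.00983) = 13.15.
Step 4 — Bandwidth: Δω = ω₀/Q = 64.16 rad/s; BW = Δω/(2π) = 10.21 Hz.

(a) f₀ = 134.2 Hz  (b) Q = 13.15  (c) BW = 10.21 Hz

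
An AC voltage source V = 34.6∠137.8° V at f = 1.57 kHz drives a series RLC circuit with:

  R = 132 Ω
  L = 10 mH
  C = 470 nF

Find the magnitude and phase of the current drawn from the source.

Step 1 — Angular frequency: ω = 2π·f = 2π·1570 = 9865 rad/s.
Step 2 — Component impedances:
  R: Z = R = 132 Ω
  L: Z = jωL = j·9865·0.01 = 0 + j98.65 Ω
  C: Z = 1/(jωC) = -j/(ω·C) = 0 - j215.7 Ω
Step 3 — Series combination: Z_total = R + L + C = 132 - j117 Ω = 176.4∠-41.6° Ω.
Step 4 — Source phasor: V = 34.6∠137.8° V = -25.63 + j23.24 V.
Step 5 — Ohm's law: I = V / Z_total = (-25.63 + j23.24) / (132 - j117) = -0.1961 + j0.002182 A.
Step 6 — Convert to polar: |I| = 0.1961 A, ∠I = 179.4°.

I = 0.1961∠179.4° A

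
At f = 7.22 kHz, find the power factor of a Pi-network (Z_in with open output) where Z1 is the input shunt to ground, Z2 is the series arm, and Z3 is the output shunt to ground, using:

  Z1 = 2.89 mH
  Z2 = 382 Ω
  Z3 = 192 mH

Step 1 — Angular frequency: ω = 2π·f = 2π·7220 = 4.536e+04 rad/s.
Step 2 — Component impedances:
  Z1: Z = jωL = j·4.536e+04·0.00289 = 0 + j131.1 Ω
  Z2: Z = R = 382 Ω
  Z3: Z = jωL = j·4.536e+04·0.192 = 0 + j8710 Ω
Step 3 — With open output, the series arm Z2 and the output shunt Z3 appear in series to ground: Z2 + Z3 = 382 + j8710 Ω.
Step 4 — Parallel with input shunt Z1: Z_in = Z1 || (Z2 + Z3) = 0.08384 + j129.2 Ω = 129.2∠90.0° Ω.
Step 5 — Power factor: PF = cos(φ) = Re(Z)/|Z| = 0.083844/129.16 = 0.0006491.
Step 6 — Type: Im(Z) = 129.2 ⇒ lagging (phase φ = 90.0°).

PF = 0.0006491 (lagging, φ = 90.0°)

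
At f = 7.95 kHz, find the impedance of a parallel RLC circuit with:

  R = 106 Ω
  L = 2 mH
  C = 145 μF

Step 1 — Angular frequency: ω = 2π·f = 2π·7950 = 4.995e+04 rad/s.
Step 2 — Component impedances:
  R: Z = R = 106 Ω
  L: Z = jωL = j·4.995e+04·0.002 = 0 + j99.9 Ω
  C: Z = 1/(jωC) = -j/(ω·C) = 0 - j0.1381 Ω
Step 3 — Parallel combination: 1/Z_total = 1/R + 1/L + 1/C; Z_total = 0.0001803 - j0.1383 Ω = 0.1383∠-89.9° Ω.

Z = 0.0001803 - j0.1383 Ω = 0.1383∠-89.9° Ω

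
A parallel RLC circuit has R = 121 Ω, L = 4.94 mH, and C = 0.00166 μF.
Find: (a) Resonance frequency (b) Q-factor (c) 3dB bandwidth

Step 1 — Resonance: ω₀ = 1/√(LC) = 1/√(0.00494·1.66e-09) = 3.492e+05 rad/s.
Step 2 — f₀ = ω₀/(2π) = 5.558e+04 Hz.
Step 3 — Parallel Q: Q = R/(ω₀L) = 121/(3.492e+05·0.00494) = 0.07014.
Step 4 — Bandwidth: Δω = ω₀/Q = 4.979e+06 rad/s; BW = Δω/(2π) = 7.924e+05 Hz.

(a) f₀ = 5.558e+04 Hz  (b) Q = 0.07014  (c) BW = 7.924e+05 Hz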